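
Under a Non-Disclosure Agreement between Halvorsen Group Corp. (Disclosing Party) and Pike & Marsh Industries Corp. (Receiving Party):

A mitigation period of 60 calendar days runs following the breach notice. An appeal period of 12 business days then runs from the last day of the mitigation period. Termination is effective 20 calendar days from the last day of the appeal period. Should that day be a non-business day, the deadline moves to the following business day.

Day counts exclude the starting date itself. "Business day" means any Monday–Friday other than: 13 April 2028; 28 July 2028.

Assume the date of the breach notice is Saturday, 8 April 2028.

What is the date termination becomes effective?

The last day of the mitigation period: 60 calendar days after 8 April 2028 is 7 June 2028.
From Wednesday, 7 June 2028, 12 business days (Jun 8, Jun 9, Jun 12, Jun 13, …, Jun 21, Jun 22, Jun 23, skipping weekends) brings us to Friday, 23 June 2028, which is the last day of the appeal period.
The date termination becomes effective: 23 June 2028 + 20 days = 13 July 2028. 13 July 2028 is a Thursday and is not a listed holiday, so no roll-forward applies.

13 July 2028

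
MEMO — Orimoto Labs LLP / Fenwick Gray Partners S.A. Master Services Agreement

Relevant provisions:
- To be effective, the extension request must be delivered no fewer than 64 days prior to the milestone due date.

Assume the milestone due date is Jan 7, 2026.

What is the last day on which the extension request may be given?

Nov 4, 2025

Jan 7, 2026 minus 64 days is Nov 4, 2025.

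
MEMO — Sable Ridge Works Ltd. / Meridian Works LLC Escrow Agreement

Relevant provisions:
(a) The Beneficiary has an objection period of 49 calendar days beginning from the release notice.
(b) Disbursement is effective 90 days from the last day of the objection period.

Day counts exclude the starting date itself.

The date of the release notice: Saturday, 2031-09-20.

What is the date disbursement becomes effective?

2032-02-06

Adding 49 calendar days to 2031-09-20 gives 2031-11-08, which is the last day of the objection period.
Adding 90 calendar days to 2031-11-08 gives 2032-02-06, which is the date disbursement becomes effective.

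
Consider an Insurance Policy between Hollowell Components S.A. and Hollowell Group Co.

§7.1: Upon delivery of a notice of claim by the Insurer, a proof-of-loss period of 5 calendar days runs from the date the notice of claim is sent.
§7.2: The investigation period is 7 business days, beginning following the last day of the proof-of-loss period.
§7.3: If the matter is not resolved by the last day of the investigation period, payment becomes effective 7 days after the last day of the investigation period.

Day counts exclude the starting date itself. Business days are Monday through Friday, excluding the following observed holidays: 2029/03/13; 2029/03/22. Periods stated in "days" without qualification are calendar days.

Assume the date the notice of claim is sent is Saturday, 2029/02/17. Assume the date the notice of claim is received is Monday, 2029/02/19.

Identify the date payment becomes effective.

Adding 5 calendar days to 2029/02/17 gives 2029/02/22, which is the last day of the proof-of-loss period.
The last day of the investigation period: counting 7 business days from Thursday, 2029/02/22 (Feb 23, Feb 26, Feb 27, Feb 28, Mar 1, Mar 2, Mar 5, skipping weekends) reaches Monday, 2029/03/05.
Adding 7 calendar days to 2029/03/05 gives 2029/03/12, which is the date payment becomes effective.

2029/03/12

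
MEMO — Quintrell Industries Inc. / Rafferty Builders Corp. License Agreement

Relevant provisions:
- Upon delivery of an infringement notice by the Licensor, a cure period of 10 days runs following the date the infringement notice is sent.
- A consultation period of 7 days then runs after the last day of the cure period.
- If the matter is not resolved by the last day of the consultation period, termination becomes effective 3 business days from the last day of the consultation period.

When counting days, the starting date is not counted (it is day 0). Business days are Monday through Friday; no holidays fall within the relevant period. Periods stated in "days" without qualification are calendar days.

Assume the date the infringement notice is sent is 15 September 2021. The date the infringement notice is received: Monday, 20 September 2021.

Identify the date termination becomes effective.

6 October 2021

Adding 10 calendar days to 15 September 2021 gives 25 September 2021, which is the last day of the cure period.
The last day of the consultation period: 25 September 2021 + 7 days = 2 October 2021.
From Saturday, 2 October 2021, 3 business days (Oct 4, Oct 5, Oct 6, skipping weekends) brings us to Wednesday, 6 October 2021, which is the date termination becomes effective.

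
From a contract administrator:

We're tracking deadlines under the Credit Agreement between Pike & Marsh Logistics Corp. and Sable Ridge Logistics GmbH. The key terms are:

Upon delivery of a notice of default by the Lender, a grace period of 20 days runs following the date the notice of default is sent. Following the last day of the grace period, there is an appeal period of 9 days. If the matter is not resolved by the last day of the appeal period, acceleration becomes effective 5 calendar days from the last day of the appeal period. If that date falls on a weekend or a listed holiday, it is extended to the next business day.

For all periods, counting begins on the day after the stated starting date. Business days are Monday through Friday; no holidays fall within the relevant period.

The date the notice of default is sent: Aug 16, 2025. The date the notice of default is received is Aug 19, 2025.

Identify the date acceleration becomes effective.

Sep 19, 2025

The last day of the grace period: Aug 16, 2025 + 20 days = Sep 5, 2025.
The last day of the appeal period: 9 calendar days after Sep 5, 2025 is Sep 14, 2025.
The date acceleration becomes effective: 5 calendar days after Sep 14, 2025 is Sep 19, 2025. Sep 19, 2025 is a Friday, so no roll-forward applies.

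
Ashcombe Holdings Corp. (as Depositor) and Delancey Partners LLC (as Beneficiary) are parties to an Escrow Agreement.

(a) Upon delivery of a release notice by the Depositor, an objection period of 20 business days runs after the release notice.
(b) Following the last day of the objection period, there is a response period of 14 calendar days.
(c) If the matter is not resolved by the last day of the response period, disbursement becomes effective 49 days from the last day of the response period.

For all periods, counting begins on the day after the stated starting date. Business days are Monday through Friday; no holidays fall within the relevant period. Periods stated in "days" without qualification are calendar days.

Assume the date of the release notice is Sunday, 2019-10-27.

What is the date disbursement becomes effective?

The last day of the objection period: counting 20 business days from Sunday, 2019-10-27 (Oct 28, Oct 29, Oct 30, Oct 31, …, Nov 20, Nov 21, Nov 22, skipping weekends) reaches Friday, 2019-11-22.
The last day of the response period: 2019-11-22 + 14 days = 2019-12-06.
The date disbursement becomes effective: 49 calendar days after 2019-12-06 is 2020-01-24.

2020-01-24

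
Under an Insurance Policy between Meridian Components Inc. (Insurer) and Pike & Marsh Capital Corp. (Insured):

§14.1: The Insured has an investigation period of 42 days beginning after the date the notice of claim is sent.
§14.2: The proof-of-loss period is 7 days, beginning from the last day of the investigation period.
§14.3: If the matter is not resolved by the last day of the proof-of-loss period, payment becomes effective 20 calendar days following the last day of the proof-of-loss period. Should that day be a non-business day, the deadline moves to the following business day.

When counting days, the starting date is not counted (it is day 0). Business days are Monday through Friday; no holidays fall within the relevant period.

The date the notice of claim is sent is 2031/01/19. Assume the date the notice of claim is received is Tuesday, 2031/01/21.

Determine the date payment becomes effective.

2031/03/31

Adding 42 calendar days to 2031/01/19 gives 2031/03/02, which is the last day of the investigation period.
Adding 7 calendar days to 2031/03/02 gives 2031/03/09, which is the last day of the proof-of-loss period.
The date payment becomes effective: 2031/03/09 + 20 days = 2031/03/29. That falls on a Saturday, so it rolls to the next business day, Monday, 2031/03/31.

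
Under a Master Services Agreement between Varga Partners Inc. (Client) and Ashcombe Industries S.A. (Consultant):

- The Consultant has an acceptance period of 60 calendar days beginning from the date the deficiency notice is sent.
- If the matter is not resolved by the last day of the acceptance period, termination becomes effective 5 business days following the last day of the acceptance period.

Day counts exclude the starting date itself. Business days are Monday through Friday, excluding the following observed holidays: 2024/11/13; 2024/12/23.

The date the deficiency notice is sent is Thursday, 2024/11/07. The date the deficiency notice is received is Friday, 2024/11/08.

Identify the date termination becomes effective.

2025/01/13

The last day of the acceptance period: 60 calendar days after 2024/11/07 is 2025/01/06.
The date termination becomes effective: 5 business days after Monday, 2025/01/06, skipping weekends — Jan 7, Jan 8, Jan 9, Jan 10, Jan 13 — lands on Monday, 2025/01/13.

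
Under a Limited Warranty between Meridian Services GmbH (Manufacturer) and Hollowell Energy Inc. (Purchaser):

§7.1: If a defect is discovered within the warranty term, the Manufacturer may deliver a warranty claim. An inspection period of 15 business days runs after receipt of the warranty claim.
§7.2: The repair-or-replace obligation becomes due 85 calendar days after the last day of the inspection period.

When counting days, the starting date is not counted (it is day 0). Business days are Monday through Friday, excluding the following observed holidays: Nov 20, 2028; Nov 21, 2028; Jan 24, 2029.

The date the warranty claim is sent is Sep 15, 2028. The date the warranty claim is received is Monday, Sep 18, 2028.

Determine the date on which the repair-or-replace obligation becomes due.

Jan 2, 2029

The last day of the inspection period: counting 15 business days from Monday, Sep 18, 2028 (Sep 19, Sep 20, Sep 21, Sep 22, …, Oct 5, Oct 6, Oct 9, skipping weekends) reaches Monday, Oct 9, 2028.
Adding 85 calendar days to Oct 9, 2028 gives Jan 2, 2029, which is the date on which the repair-or-replace obligation becomes due.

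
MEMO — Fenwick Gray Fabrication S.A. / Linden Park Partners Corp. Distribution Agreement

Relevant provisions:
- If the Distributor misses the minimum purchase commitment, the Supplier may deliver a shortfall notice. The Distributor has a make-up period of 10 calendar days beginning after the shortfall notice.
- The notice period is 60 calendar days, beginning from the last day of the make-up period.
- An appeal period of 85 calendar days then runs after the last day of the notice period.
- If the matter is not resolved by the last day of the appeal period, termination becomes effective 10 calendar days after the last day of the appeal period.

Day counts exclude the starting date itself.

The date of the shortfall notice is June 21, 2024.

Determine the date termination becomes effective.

December 3, 2024

Adding 10 calendar days to June 21, 2024 gives July 1, 2024, which is the last day of the make-up period.
The last day of the notice period: July 1, 2024 + 60 days = August 30, 2024.
The last day of the appeal period: 85 calendar days after August 30, 2024 is November 23, 2024.
The date termination becomes effective: 10 calendar days after November 23, 2024 is December 3, 2024.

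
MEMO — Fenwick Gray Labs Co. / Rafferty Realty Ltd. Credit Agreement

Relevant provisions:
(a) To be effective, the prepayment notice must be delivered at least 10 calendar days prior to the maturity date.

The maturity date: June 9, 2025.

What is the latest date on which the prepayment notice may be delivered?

May 30, 2025

Counting back 10 calendar days from June 9, 2025 gives May 30, 2025.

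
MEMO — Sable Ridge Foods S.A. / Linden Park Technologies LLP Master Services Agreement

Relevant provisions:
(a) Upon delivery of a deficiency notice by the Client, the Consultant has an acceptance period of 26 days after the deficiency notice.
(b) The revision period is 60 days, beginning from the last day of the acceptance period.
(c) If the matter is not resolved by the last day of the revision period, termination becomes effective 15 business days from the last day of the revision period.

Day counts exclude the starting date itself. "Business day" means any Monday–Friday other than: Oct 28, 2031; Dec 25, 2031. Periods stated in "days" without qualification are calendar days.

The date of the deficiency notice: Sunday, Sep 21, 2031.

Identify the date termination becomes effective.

The last day of the acceptance period: 26 calendar days after Sep 21, 2031 is Oct 17, 2031.
The last day of the revision period: Oct 17, 2031 + 60 days = Dec 16, 2031.
The date termination becomes effective: 15 business days after Tuesday, Dec 16, 2031, skipping weekends and the listed holiday on Dec 25 — Dec 17, Dec 18, Dec 19, Dec 22, …, Jan 5, Jan 6, Jan 7 — lands on Wednesday, Jan 7, 2032.

Jan 7, 2032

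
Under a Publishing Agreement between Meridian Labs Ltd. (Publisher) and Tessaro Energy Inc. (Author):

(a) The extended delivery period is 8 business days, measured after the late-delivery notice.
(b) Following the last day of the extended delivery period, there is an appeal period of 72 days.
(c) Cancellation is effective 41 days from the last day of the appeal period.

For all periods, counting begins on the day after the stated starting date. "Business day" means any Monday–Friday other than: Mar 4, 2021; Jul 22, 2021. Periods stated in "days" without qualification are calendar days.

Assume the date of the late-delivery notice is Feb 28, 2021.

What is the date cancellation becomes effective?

The last day of the extended delivery period: counting 8 business days from Sunday, Feb 28, 2021 (Mar 1, Mar 2, Mar 3, Mar 5, Mar 8, Mar 9, Mar 10, Mar 11, skipping weekends and the listed holiday on Mar 4) reaches Thursday, Mar 11, 2021.
The last day of the appeal period: Mar 11, 2021 + 72 days = May 22, 2021.
The date cancellation becomes effective: 41 calendar days after May 22, 2021 is Jul 2, 2021.

Jul 2, 2021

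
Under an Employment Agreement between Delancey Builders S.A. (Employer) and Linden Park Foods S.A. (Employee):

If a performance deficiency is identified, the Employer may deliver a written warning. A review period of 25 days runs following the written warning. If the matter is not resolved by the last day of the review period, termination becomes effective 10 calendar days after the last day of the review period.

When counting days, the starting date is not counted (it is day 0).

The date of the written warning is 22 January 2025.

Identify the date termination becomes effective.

26 February 2025

The last day of the review period: 22 January 2025 + 25 days = 16 February 2025.
The date termination becomes effective: 16 February 2025 + 10 days = 26 February 2025.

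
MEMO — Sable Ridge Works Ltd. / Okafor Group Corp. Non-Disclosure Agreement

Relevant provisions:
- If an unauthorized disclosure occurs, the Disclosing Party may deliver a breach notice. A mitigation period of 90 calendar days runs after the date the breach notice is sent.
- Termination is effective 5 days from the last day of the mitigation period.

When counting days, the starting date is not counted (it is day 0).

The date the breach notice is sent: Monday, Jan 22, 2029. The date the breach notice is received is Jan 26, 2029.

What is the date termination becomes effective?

Apr 27, 2029

Adding 90 calendar days to Jan 22, 2029 gives Apr 22, 2029, which is the last day of the mitigation period.
The date termination becomes effective: 5 calendar days after Apr 22, 2029 is Apr 27, 2029.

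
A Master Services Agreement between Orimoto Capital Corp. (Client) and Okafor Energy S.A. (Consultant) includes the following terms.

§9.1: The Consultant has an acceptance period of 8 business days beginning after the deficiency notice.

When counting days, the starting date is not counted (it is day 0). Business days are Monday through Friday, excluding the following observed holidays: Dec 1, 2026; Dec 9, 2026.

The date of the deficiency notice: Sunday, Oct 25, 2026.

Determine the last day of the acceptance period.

Nov 4, 2026

From Sunday, Oct 25, 2026, 8 business days (Oct 26, Oct 27, Oct 28, Oct 29, Oct 30, Nov 2, Nov 3, Nov 4, skipping weekends) brings us to Wednesday, Nov 4, 2026, which is the last day of the acceptance period.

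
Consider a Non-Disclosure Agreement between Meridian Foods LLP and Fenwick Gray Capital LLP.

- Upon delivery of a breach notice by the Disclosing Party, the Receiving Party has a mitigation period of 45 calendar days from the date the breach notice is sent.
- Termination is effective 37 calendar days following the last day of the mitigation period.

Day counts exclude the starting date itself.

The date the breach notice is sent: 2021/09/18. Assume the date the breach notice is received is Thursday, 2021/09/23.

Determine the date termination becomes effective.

2021/12/09

Adding 45 calendar days to 2021/09/18 gives 2021/11/02, which is the last day of the mitigation period.
The date termination becomes effective: 2021/11/02 + 37 days = 2021/12/09.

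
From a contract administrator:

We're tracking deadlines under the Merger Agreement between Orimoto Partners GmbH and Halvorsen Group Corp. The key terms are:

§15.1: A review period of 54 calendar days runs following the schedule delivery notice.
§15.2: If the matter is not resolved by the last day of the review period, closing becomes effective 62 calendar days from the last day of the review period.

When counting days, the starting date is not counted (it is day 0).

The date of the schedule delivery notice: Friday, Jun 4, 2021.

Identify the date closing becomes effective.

The last day of the review period: 54 calendar days after Jun 4, 2021 is Jul 28, 2021.
Adding 62 calendar days to Jul 28, 2021 gives Sep 28, 2021, which is the date closing becomes effective.

Sep 28, 2021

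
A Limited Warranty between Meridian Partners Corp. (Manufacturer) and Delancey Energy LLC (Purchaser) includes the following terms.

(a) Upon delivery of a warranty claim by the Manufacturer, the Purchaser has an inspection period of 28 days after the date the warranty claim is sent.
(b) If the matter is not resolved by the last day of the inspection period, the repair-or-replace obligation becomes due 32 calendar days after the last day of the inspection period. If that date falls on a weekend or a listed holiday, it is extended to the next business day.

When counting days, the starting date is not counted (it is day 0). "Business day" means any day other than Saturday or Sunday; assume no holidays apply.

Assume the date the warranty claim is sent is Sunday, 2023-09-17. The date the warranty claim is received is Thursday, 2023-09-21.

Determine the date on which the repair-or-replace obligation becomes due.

2023-11-16

Adding 28 calendar days to 2023-09-17 gives 2023-10-15, which is the last day of the inspection period.
The date on which the repair-or-replace obligation becomes due: 32 calendar days after 2023-10-15 is 2023-11-16. 2023-11-16 is a Thursday, so no roll-forward applies.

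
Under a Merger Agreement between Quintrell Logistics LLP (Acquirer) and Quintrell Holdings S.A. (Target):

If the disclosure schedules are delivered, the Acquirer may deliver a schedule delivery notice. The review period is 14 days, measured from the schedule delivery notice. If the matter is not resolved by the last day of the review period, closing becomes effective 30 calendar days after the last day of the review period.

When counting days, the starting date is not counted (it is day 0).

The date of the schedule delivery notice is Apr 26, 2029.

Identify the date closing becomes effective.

Adding 14 calendar days to Apr 26, 2029 gives May 10, 2029, which is the last day of the review period.
The date closing becomes effective: 30 calendar days after May 10, 2029 is Jun 9, 2029.

Jun 9, 2029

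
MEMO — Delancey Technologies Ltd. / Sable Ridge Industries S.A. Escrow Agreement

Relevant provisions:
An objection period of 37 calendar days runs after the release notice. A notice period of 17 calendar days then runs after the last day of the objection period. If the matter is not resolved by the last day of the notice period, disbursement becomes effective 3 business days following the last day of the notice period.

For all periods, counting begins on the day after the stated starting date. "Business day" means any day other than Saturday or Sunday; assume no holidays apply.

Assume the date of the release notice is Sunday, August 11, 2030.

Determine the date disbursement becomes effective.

October 9, 2030

The last day of the objection period: 37 calendar days after August 11, 2030 is September 17, 2030.
Adding 17 calendar days to September 17, 2030 gives October 4, 2030, which is the last day of the notice period.
The date disbursement becomes effective: 3 business days after Friday, October 4, 2030, skipping weekends — Oct 7, Oct 8, Oct 9 — lands on Wednesday, October 9, 2030.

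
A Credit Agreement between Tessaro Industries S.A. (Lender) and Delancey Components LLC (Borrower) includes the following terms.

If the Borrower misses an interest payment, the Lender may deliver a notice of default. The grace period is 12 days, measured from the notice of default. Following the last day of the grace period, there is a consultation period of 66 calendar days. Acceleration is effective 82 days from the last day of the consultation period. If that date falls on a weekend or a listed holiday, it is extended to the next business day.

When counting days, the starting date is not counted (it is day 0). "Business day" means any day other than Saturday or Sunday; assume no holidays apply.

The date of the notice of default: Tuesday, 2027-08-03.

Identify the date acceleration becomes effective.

2028-01-10

The last day of the grace period: 12 calendar days after 2027-08-03 is 2027-08-15.
The last day of the consultation period: 66 calendar days after 2027-08-15 is 2027-10-20.
The date acceleration becomes effective: 2027-10-20 + 82 days = 2028-01-10. 2028-01-10 is a Monday, so no roll-forward applies.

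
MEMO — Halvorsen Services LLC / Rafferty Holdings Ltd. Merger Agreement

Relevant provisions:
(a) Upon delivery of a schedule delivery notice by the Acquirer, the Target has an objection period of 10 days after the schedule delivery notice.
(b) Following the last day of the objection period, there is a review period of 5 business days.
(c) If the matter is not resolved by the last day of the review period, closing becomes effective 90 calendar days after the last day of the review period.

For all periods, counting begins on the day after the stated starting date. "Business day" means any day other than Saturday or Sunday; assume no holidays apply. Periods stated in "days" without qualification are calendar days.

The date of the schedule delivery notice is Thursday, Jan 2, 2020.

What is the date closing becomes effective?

The last day of the objection period: Jan 2, 2020 + 10 days = Jan 12, 2020.
The last day of the review period: counting 5 business days from Sunday, Jan 12, 2020 (Jan 13, Jan 14, Jan 15, Jan 16, Jan 17, skipping weekends) reaches Friday, Jan 17, 2020.
The date closing becomes effective: Jan 17, 2020 + 90 days = Apr 16, 2020.

Apr 16, 2020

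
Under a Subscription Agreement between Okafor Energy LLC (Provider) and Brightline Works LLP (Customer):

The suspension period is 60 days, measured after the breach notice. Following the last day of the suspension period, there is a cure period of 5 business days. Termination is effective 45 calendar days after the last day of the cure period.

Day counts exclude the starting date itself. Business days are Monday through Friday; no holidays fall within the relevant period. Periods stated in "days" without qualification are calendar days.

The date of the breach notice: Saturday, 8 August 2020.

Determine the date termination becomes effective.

Adding 60 calendar days to 8 August 2020 gives 7 October 2020, which is the last day of the suspension period.
From Wednesday, 7 October 2020, 5 business days (Oct 8, Oct 9, Oct 12, Oct 13, Oct 14, skipping weekends) brings us to Wednesday, 14 October 2020, which is the last day of the cure period.
The date termination becomes effective: 45 calendar days after 14 October 2020 is 28 November 2020.

28 November 2020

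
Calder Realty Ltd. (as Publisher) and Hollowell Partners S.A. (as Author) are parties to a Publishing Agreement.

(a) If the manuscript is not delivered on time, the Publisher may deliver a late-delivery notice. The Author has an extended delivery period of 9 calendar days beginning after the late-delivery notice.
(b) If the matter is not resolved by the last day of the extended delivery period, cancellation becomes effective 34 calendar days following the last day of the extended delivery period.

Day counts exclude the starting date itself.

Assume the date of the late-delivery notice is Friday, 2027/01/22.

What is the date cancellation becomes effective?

The last day of the extended delivery period: 2027/01/22 + 9 days = 2027/01/31.
The date cancellation becomes effective: 34 calendar days after 2027/01/31 is 2027/03/06.

2027/03/06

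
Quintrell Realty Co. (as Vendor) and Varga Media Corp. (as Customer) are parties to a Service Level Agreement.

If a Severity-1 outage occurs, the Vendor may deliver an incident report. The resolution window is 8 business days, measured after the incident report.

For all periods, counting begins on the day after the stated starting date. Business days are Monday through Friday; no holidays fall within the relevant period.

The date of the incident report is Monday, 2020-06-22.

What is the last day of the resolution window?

From Monday, 2020-06-22, 8 business days (Jun 23, Jun 24, Jun 25, Jun 26, Jun 29, Jun 30, Jul 1, Jul 2, skipping weekends) brings us to Thursday, 2020-07-02, which is the last day of the resolution window.

2020-07-02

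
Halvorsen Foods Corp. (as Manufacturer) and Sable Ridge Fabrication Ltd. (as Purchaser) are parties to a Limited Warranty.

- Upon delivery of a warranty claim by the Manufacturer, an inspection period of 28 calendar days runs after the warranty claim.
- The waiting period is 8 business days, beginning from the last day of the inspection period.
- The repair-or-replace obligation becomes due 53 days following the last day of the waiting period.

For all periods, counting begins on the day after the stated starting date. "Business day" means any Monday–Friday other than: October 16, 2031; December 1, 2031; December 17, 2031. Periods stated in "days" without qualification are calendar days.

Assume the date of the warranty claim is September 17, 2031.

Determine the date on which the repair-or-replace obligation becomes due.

The last day of the inspection period: September 17, 2031 + 28 days = October 15, 2031.
The last day of the waiting period: 8 business days after Wednesday, October 15, 2031, skipping weekends and the listed holiday on Oct 16 — Oct 17, Oct 20, Oct 21, Oct 22, Oct 23, Oct 24, Oct 27, Oct 28 — lands on Tuesday, October 28, 2031.
The date on which the repair-or-replace obligation becomes due: 53 calendar days after October 28, 2031 is December 20, 2031.

December 20, 2031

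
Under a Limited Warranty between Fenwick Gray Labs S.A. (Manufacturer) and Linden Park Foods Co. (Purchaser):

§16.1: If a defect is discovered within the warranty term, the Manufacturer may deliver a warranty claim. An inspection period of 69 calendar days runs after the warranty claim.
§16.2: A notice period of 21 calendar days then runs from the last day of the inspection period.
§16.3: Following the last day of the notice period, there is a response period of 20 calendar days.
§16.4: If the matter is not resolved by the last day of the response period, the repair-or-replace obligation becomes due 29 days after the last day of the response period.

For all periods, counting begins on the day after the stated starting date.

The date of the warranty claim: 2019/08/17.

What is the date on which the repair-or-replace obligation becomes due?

2020/01/03

The last day of the inspection period: 69 calendar days after 2019/08/17 is 2019/10/25.
The last day of the notice period: 21 calendar days after 2019/10/25 is 2019/11/15.
Adding 20 calendar days to 2019/11/15 gives 2019/12/05, which is the last day of the response period.
Adding 29 calendar days to 2019/12/05 gives 2020/01/03, which is the date on which the repair-or-replace obligation becomes due.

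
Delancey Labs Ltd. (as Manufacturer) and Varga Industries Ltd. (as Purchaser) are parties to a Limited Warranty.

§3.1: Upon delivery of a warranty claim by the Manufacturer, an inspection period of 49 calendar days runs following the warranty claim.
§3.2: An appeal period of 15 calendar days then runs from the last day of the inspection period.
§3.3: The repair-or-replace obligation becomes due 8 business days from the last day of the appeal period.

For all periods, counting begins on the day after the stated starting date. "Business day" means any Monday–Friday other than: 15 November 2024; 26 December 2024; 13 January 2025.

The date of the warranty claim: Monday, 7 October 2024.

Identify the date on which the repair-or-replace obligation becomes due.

The last day of the inspection period: 49 calendar days after 7 October 2024 is 25 November 2024.
The last day of the appeal period: 15 calendar days after 25 November 2024 is 10 December 2024.
From Tuesday, 10 December 2024, 8 business days (Dec 11, Dec 12, Dec 13, Dec 16, Dec 17, Dec 18, Dec 19, Dec 20, skipping weekends) brings us to Friday, 20 December 2024, which is the date on which the repair-or-replace obligation becomes due.

20 December 2024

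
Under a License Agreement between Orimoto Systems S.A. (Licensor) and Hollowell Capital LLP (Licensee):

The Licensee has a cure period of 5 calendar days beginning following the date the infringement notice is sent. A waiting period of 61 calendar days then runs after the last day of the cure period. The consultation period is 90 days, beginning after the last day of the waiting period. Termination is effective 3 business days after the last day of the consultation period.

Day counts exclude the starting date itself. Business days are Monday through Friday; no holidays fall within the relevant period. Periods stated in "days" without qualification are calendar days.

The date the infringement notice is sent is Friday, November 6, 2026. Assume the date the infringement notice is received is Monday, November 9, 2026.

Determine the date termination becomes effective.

Adding 5 calendar days to November 6, 2026 gives November 11, 2026, which is the last day of the cure period.
The last day of the waiting period: November 11, 2026 + 61 days = January 11, 2027.
The last day of the consultation period: January 11, 2027 + 90 days = April 11, 2027.
From Sunday, April 11, 2027, 3 business days (Apr 12, Apr 13, Apr 14, skipping weekends) brings us to Wednesday, April 14, 2027, which is the date termination becomes effective.

April 14, 2027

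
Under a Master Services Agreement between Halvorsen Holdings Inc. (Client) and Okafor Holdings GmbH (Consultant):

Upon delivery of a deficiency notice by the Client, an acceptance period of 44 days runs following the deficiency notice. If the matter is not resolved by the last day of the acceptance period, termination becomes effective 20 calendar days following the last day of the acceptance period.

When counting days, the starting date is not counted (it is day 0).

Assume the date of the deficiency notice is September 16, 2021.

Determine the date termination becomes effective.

Adding 44 calendar days to September 16, 2021 gives October 30, 2021, which is the last day of the acceptance period.
Adding 20 calendar days to October 30, 2021 gives November 19, 2021, which is the date termination becomes effective.

November 19, 2021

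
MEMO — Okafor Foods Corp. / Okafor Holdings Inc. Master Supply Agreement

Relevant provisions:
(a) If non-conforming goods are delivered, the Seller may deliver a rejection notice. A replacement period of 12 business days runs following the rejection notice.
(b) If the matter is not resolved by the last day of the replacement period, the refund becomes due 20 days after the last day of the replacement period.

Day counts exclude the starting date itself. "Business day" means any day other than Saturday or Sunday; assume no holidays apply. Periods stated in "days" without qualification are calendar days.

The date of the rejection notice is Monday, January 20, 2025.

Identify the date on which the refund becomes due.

February 25, 2025

The last day of the replacement period: counting 12 business days from Monday, January 20, 2025 (Jan 21, Jan 22, Jan 23, Jan 24, …, Feb 3, Feb 4, Feb 5, skipping weekends) reaches Wednesday, February 5, 2025.
Adding 20 calendar days to February 5, 2025 gives February 25, 2025, which is the date on which the refund becomes due.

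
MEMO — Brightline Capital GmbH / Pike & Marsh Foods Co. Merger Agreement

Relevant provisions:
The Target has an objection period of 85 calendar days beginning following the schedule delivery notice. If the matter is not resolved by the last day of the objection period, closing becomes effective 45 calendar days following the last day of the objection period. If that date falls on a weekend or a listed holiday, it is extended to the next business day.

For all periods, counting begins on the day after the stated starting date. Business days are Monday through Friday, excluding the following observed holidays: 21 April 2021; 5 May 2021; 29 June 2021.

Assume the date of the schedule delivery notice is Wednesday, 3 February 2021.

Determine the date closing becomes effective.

The last day of the objection period: 3 February 2021 + 85 days = 29 April 2021.
The date closing becomes effective: 45 calendar days after 29 April 2021 is 13 June 2021. That falls on a Sunday, so it rolls to the next business day, Monday, 14 June 2021.

14 June 2021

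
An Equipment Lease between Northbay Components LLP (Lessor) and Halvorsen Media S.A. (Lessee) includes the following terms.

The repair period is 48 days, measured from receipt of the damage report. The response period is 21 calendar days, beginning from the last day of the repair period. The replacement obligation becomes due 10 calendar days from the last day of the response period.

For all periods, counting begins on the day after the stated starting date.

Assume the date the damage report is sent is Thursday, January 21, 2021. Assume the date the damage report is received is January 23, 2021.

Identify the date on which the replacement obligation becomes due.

Adding 48 calendar days to January 23, 2021 gives March 12, 2021, which is the last day of the repair period.
The last day of the response period: March 12, 2021 + 21 days = April 2, 2021.
Adding 10 calendar days to April 2, 2021 gives April 12, 2021, which is the date on which the replacement obligation becomes due.

April 12, 2021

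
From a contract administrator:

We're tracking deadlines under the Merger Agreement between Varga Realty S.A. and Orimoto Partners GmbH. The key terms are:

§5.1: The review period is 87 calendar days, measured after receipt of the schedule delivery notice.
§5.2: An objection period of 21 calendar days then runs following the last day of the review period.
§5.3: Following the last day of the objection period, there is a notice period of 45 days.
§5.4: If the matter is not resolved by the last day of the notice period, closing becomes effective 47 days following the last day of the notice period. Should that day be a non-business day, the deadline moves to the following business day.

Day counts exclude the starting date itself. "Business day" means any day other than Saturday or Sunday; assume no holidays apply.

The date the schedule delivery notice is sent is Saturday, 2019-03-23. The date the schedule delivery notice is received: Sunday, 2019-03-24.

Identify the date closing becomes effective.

2019-10-10

The last day of the review period: 87 calendar days after 2019-03-24 is 2019-06-19.
The last day of the objection period: 2019-06-19 + 21 days = 2019-07-10.
The last day of the notice period: 2019-07-10 + 45 days = 2019-08-24.
Adding 47 calendar days to 2019-08-24 gives 2019-10-10, which is the date closing becomes effective. 2019-10-10 is a Thursday, so no roll-forward applies.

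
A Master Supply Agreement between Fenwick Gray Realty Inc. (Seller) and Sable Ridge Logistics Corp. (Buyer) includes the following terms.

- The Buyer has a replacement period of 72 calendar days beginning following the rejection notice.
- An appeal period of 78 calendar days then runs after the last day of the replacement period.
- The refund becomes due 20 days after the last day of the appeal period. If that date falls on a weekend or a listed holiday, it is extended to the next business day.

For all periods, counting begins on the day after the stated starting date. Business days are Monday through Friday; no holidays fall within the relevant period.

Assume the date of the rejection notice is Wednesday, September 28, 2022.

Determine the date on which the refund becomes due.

March 17, 2023

Adding 72 calendar days to September 28, 2022 gives December 9, 2022, which is the last day of the replacement period.
The last day of the appeal period: December 9, 2022 + 78 days = February 25, 2023.
The date on which the refund becomes due: February 25, 2023 + 20 days = March 17, 2023. March 17, 2023 is a Friday, so no roll-forward applies.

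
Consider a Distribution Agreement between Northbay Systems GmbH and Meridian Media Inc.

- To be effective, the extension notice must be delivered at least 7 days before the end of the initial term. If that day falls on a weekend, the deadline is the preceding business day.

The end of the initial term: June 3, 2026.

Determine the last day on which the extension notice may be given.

May 27, 2026

June 3, 2026 minus 7 days is May 27, 2026. That is a Wednesday, so no adjustment is needed.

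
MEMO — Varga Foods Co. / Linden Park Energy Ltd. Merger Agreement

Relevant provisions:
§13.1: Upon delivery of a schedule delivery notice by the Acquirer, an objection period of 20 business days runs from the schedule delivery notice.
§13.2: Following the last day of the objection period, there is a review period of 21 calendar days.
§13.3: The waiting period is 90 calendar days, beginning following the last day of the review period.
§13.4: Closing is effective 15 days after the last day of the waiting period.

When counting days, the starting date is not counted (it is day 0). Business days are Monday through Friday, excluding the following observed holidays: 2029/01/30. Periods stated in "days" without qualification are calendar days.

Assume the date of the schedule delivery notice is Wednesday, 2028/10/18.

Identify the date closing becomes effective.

2029/03/21

The last day of the objection period: 20 business days after Wednesday, 2028/10/18, skipping weekends — Oct 19, Oct 20, Oct 23, Oct 24, …, Nov 13, Nov 14, Nov 15 — lands on Wednesday, 2028/11/15.
The last day of the review period: 2028/11/15 + 21 days = 2028/12/06.
The last day of the waiting period: 2028/12/06 + 90 days = 2029/03/06.
The date closing becomes effective: 2029/03/06 + 15 days = 2029/03/21.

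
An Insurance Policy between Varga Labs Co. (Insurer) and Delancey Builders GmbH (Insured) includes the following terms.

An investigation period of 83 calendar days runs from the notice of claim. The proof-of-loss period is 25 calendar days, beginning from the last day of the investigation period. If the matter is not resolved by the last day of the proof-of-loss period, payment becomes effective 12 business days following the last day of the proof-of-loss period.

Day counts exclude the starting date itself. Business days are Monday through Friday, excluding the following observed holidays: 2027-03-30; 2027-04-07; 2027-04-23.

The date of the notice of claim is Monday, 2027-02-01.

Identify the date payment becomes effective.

The last day of the investigation period: 83 calendar days after 2027-02-01 is 2027-04-25.
The last day of the proof-of-loss period: 2027-04-25 + 25 days = 2027-05-20.
The date payment becomes effective: counting 12 business days from Thursday, 2027-05-20 (May 21, May 24, May 25, May 26, …, Jun 3, Jun 4, Jun 7, skipping weekends) reaches Monday, 2027-06-07.

2027-06-07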